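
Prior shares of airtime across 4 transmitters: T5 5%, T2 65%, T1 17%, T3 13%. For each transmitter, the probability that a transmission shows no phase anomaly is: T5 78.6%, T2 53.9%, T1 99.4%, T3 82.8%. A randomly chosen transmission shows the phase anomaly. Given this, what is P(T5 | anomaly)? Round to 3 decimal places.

Taking complements, P(anomaly | each) = T5 0.214, T2 0.461, T1 0.006, T3 0.172.
Compute prior × likelihood for every hypothesis:
  T5: 0.05 × 0.214 = 0.0107
  T2: 0.65 × 0.461 = 0.29965
  T1: 0.17 × 0.006 = 0.00102
  T3: 0.13 × 0.172 = 0.02236
Sum = 0.33373.
P(T5 | evidence) = 0.0107 / 0.33373 ≈ 0.032.

0.032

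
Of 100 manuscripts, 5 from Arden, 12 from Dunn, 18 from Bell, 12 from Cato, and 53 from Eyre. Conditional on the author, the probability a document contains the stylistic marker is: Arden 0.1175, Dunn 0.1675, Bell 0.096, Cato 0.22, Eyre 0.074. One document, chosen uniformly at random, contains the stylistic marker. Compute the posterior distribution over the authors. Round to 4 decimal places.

Arden 0.0540, Dunn 0.1846, Bell 0.1587, Cato 0.2425, Eyre 0.3602

Prior × likelihood for each hypothesis:
  Arden: 0.05 × 0.1175 = 0.005875
  Dunn: 0.12 × 0.1675 = 0.0201
  Bell: 0.18 × 0.096 = 0.01728
  Cato: 0.12 × 0.22 = 0.0264
  Eyre: 0.53 × 0.074 = 0.03922
Total = 0.108875.
P(Arden | marker) = 0.005875/0.108875 ≈ 0.0540
P(Dunn | marker) = 0.0201/0.108875 ≈ 0.1846
P(Bell | marker) = 0.01728/0.108875 ≈ 0.1587
P(Cato | marker) = 0.0264/0.108875 ≈ 0.2425
P(Eyre | marker) = 0.03922/0.108875 ≈ 0.3602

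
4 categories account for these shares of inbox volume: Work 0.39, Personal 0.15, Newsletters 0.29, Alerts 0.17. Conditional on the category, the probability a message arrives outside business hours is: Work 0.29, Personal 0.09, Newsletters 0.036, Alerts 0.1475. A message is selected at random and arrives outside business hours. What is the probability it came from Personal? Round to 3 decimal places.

By Bayes' rule, posterior ∝ prior × likelihood:
  Work: 0.39 × 0.29 = 0.1131
  Personal: 0.15 × 0.09 = 0.0135
  Newsletters: 0.29 × 0.036 = 0.01044
  Alerts: 0.17 × 0.1475 = 0.025075
Normalizing constant = 0.162115.
P(Personal | evidence) = 0.0135 / 0.162115 ≈ 0.083.

0.083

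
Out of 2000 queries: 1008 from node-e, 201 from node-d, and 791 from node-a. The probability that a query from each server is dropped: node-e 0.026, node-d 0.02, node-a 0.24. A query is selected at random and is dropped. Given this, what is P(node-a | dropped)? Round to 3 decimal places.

Compute prior × likelihood for every hypothesis:
  node-e: 0.504 × 0.026 = 0.013104
  node-d: 0.1005 × 0.02 = 0.00201
  node-a: 0.3955 × 0.24 = 0.09492
Total = 0.110034.
P(node-a | evidence) = 0.09492 / 0.110034 ≈ 0.863.

0.863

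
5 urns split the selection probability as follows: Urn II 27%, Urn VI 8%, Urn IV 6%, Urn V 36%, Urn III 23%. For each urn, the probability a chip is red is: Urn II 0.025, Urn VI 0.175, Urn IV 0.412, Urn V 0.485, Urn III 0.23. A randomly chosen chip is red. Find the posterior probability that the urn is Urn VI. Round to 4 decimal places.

0.0513

Prior × likelihood for each hypothesis:
  Urn II: 0.27 × 0.025 = 0.00675
  Urn VI: 0.08 × 0.175 = 0.014
  Urn IV: 0.06 × 0.412 = 0.02472
  Urn V: 0.36 × 0.485 = 0.1746
  Urn III: 0.23 × 0.23 = 0.0529
Total = 0.27297.
P(Urn VI | evidence) = 0.014 / 0.27297 ≈ 0.0513.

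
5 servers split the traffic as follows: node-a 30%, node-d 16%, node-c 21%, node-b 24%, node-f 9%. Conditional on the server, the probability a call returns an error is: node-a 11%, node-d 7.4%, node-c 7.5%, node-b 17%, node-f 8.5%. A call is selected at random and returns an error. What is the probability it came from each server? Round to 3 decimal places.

By Bayes' rule, posterior ∝ prior × likelihood:
  node-a: 0.3 × 0.11 = 0.033
  node-d: 0.16 × 0.074 = 0.01184
  node-c: 0.21 × 0.075 = 0.01575
  node-b: 0.24 × 0.17 = 0.0408
  node-f: 0.09 × 0.085 = 0.00765
Normalizing constant = 0.10904.
P(node-a | error) = 0.033/0.10904 ≈ 0.303
P(node-d | error) = 0.01184/0.10904 ≈ 0.109
P(node-c | error) = 0.01575/0.10904 ≈ 0.144
P(node-b | error) = 0.0408/0.10904 ≈ 0.374
P(node-f | error) = 0.00765/0.10904 ≈ 0.070
(Check: 0.303+0.109+0.144+0.374+0.070 = 1.000.)

node-a 0.303, node-d 0.109, node-c 0.144, node-b 0.374, node-f 0.070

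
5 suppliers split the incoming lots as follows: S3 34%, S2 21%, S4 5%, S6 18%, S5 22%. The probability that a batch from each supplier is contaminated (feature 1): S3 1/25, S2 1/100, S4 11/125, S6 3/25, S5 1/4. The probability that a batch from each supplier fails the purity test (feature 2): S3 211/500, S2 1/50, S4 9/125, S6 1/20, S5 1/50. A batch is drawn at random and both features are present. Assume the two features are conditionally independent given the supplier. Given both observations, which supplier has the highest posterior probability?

S3

Prior × likelihood for each hypothesis:
  S3: 0.34 × 0.04 × 0.422 = 0.0057392
  S2: 0.21 × 0.01 × 0.02 = 0.000042
  S4: 0.05 × 0.088 × 0.072 = 0.0003168
  S6: 0.18 × 0.12 × 0.05 = 0.00108
  S5: 0.22 × 0.25 × 0.02 = 0.0011
Sum = 0.008278.
Largest term belongs to S3, so S3 is most probable.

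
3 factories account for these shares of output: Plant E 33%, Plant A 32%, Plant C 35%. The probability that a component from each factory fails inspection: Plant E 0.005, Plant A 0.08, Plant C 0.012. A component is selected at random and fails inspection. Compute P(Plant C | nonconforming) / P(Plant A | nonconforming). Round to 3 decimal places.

Compute prior × likelihood for every hypothesis:
  Plant E: 0.33 × 0.005 = 0.00165
  Plant A: 0.32 × 0.08 = 0.0256
  Plant C: 0.35 × 0.012 = 0.0042
Normalizing constant = 0.03145.
The ratio is 0.0042 / 0.0256 (the normalizer cancels) = 0.164.

0.164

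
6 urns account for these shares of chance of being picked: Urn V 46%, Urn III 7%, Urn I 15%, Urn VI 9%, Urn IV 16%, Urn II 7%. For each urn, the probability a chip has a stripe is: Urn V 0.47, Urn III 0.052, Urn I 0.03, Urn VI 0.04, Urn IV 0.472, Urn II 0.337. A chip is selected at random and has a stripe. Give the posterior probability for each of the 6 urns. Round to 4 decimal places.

By Bayes' rule, posterior ∝ prior × likelihood:
  Urn V: 0.46 × 0.47 = 0.2162
  Urn III: 0.07 × 0.052 = 0.00364
  Urn I: 0.15 × 0.03 = 0.0045
  Urn VI: 0.09 × 0.04 = 0.0036
  Urn IV: 0.16 × 0.472 = 0.07552
  Urn II: 0.07 × 0.337 = 0.02359
Normalizing constant = 0.32705.
P(Urn V | striped) = 0.2162/0.32705 ≈ 0.6611
P(Urn III | striped) = 0.00364/0.32705 ≈ 0.0111
P(Urn I | striped) = 0.0045/0.32705 ≈ 0.0138
P(Urn VI | striped) = 0.0036/0.32705 ≈ 0.0110
P(Urn IV | striped) = 0.07552/0.32705 ≈ 0.2309
P(Urn II | striped) = 0.02359/0.32705 ≈ 0.0721

Urn V 0.6611, Urn III 0.0111, Urn I 0.0138, Urn VI 0.0110, Urn IV 0.2309, Urn II 0.0721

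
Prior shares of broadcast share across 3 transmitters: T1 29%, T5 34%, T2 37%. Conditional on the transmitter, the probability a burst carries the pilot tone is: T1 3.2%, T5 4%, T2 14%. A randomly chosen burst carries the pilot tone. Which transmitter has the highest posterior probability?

T2

Compute prior × likelihood for every hypothesis:
  T1: 0.29 × 0.032 = 0.00928
  T5: 0.34 × 0.04 = 0.0136
  T2: 0.37 × 0.14 = 0.0518
Total = 0.07468.
Largest term belongs to T2, so T2 is most probable.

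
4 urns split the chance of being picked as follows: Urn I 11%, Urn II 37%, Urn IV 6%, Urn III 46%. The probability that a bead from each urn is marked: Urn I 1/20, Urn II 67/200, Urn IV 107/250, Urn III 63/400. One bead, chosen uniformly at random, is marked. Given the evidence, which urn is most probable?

Urn II

Compute prior × likelihood for every hypothesis:
  Urn I: 0.11 × 0.05 = 0.0055
  Urn II: 0.37 × 0.335 = 0.12395
  Urn IV: 0.06 × 0.428 = 0.02568
  Urn III: 0.46 × 0.1575 = 0.07245
Normalizing constant = 0.22758.
Largest term belongs to Urn II, so Urn II is most probable.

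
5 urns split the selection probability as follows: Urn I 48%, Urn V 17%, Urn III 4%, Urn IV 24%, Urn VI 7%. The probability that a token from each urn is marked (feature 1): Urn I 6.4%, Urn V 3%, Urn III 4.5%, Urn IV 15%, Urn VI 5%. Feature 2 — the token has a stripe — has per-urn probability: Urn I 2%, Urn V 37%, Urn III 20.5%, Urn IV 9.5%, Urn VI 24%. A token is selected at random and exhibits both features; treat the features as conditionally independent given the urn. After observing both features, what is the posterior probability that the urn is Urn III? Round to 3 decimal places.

0.052

Prior × likelihood for each hypothesis:
  Urn I: 0.48 × 0.064 × 0.02 = 0.0006144
  Urn V: 0.17 × 0.03 × 0.37 = 0.001887
  Urn III: 0.04 × 0.045 × 0.205 = 0.000369
  Urn IV: 0.24 × 0.15 × 0.095 = 0.00342
  Urn VI: 0.07 × 0.05 × 0.24 = 0.00084
Total = 0.0071304.
P(Urn III | evidence) = 0.000369 / 0.0071304 ≈ 0.052.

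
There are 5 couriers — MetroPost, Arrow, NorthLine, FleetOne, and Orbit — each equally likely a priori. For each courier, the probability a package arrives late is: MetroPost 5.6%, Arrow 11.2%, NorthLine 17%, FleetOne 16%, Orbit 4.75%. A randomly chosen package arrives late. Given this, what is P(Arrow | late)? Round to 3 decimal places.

0.205

With a uniform prior (1/5 each), posterior ∝ likelihood:
  MetroPost: 0.056
  Arrow: 0.112
  NorthLine: 0.17
  FleetOne: 0.16
  Orbit: 0.0475
Total = 0.5455.
P(Arrow | evidence) = 0.112 / 0.5455 ≈ 0.205.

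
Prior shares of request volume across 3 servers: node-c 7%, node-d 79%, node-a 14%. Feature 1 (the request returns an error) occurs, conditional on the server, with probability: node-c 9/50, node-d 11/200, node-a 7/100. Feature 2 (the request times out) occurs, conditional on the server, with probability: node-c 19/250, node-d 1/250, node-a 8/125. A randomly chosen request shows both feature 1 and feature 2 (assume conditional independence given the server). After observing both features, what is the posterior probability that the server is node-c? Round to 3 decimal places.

Unnormalized posteriors (prior × likelihood):
  node-c: 0.07 × 0.18 × 0.076 = 0.0009576
  node-d: 0.79 × 0.055 × 0.004 = 0.0001738
  node-a: 0.14 × 0.07 × 0.064 = 0.0006272
Normalizing constant = 0.0017586.
P(node-c | evidence) = 0.0009576 / 0.0017586 ≈ 0.545.

0.545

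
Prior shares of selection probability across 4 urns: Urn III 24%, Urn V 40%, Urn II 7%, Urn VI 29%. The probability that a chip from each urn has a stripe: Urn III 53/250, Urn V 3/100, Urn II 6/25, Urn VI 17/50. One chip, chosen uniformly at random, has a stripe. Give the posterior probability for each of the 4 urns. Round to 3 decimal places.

By Bayes' rule, posterior ∝ prior × likelihood:
  Urn III: 0.24 × 0.212 = 0.05088
  Urn V: 0.4 × 0.03 = 0.012
  Urn II: 0.07 × 0.24 = 0.0168
  Urn VI: 0.29 × 0.34 = 0.0986
Normalizing constant = 0.17828.
P(Urn III | striped) = 0.05088/0.17828 ≈ 0.285
P(Urn V | striped) = 0.012/0.17828 ≈ 0.067
P(Urn II | striped) = 0.0168/0.17828 ≈ 0.094
P(Urn VI | striped) = 0.0986/0.17828 ≈ 0.553

Urn III 0.285, Urn V 0.067, Urn II 0.094, Urn VI 0.553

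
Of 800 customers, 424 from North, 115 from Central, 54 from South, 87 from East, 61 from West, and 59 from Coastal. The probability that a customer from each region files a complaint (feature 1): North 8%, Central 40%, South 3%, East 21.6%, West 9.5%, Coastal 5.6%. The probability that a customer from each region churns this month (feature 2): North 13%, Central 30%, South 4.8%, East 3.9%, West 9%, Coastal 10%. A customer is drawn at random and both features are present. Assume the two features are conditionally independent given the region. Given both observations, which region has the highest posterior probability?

Central

By Bayes' rule, posterior ∝ prior × likelihood:
  North: 0.53 × 0.08 × 0.13 = 0.005512
  Central: 0.14375 × 0.4 × 0.3 = 0.01725
  South: 0.0675 × 0.03 × 0.048 = 0.0000972
  East: 0.10875 × 0.216 × 0.039 = 0.00091611
  West: 0.07625 × 0.095 × 0.09 = 0.0006519375
  Coastal: 0.07375 × 0.056 × 0.1 = 0.000413
Total = 0.0248402475.
Largest term belongs to Central, so Central is most probable.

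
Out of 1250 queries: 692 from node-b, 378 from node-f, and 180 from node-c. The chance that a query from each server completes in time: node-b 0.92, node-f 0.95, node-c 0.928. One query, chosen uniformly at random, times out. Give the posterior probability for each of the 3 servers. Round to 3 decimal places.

Taking complements, P(timeout | each) = node-b 0.08, node-f 0.05, node-c 0.072.
By Bayes' rule, posterior ∝ prior × likelihood:
  node-b: 0.5536 × 0.08 = 0.044288
  node-f: 0.3024 × 0.05 = 0.01512
  node-c: 0.144 × 0.072 = 0.010368
Sum = 0.069776.
P(node-b | timeout) = 0.044288/0.069776 ≈ 0.635
P(node-f | timeout) = 0.01512/0.069776 ≈ 0.217
P(node-c | timeout) = 0.010368/0.069776 ≈ 0.149
(Check: 0.635+0.217+0.149 = 1.001.)

node-b 0.635, node-f 0.217, node-c 0.149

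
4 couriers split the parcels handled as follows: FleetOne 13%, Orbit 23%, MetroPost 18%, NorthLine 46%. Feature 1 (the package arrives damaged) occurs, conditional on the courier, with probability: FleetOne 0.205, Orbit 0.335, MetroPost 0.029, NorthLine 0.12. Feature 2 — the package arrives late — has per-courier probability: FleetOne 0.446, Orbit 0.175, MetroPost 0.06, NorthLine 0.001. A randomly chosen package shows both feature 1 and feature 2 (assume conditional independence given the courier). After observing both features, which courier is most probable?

Unnormalized posteriors (prior × likelihood):
  FleetOne: 0.13 × 0.205 × 0.446 = 0.0118859
  Orbit: 0.23 × 0.335 × 0.175 = 0.01348375
  MetroPost: 0.18 × 0.029 × 0.06 = 0.0003132
  NorthLine: 0.46 × 0.12 × 0.001 = 0.0000552
Normalizing constant = 0.02573805.
Largest term belongs to Orbit, so Orbit is most probable.

Orbit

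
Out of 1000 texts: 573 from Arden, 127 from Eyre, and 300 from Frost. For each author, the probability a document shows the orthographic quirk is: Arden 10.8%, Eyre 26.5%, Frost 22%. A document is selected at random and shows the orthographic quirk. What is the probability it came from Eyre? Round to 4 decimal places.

Compute prior × likelihood for every hypothesis:
  Arden: 0.573 × 0.108 = 0.061884
  Eyre: 0.127 × 0.265 = 0.033655
  Frost: 0.3 × 0.22 = 0.066
Sum = 0.161539.
P(Eyre | evidence) = 0.033655 / 0.161539 ≈ 0.2083.

0.2083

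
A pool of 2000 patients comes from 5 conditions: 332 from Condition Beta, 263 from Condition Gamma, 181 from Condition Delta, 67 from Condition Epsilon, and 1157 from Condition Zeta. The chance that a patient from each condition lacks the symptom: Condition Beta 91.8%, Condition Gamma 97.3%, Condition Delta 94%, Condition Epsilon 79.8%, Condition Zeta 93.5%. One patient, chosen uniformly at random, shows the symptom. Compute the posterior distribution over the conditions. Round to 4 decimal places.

Condition Beta 0.2033, Condition Gamma 0.0530, Condition Delta 0.0811, Condition Epsilon 0.1011, Condition Zeta 0.5615

Taking complements, P(symptomatic | each) = Condition Beta 0.082, Condition Gamma 0.027, Condition Delta 0.06, Condition Epsilon 0.202, Condition Zeta 0.065.
Prior × likelihood for each hypothesis:
  Condition Beta: 0.166 × 0.082 = 0.013612
  Condition Gamma: 0.1315 × 0.027 = 0.0035505
  Condition Delta: 0.0905 × 0.06 = 0.00543
  Condition Epsilon: 0.0335 × 0.202 = 0.006767
  Condition Zeta: 0.5785 × 0.065 = 0.0376025
Total = 0.066962.
P(Condition Beta | symptomatic) = 0.013612/0.066962 ≈ 0.2033
P(Condition Gamma | symptomatic) = 0.0035505/0.066962 ≈ 0.0530
P(Condition Delta | symptomatic) = 0.00543/0.066962 ≈ 0.0811
P(Condition Epsilon | symptomatic) = 0.006767/0.066962 ≈ 0.1011
P(Condition Zeta | symptomatic) = 0.0376025/0.066962 ≈ 0.5615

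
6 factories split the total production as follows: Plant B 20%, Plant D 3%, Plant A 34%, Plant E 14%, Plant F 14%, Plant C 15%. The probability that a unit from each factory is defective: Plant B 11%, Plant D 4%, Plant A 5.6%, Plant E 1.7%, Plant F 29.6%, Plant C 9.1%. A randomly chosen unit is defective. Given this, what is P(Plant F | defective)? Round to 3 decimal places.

Unnormalized posteriors (prior × likelihood):
  Plant B: 0.2 × 0.11 = 0.022
  Plant D: 0.03 × 0.04 = 0.0012
  Plant A: 0.34 × 0.056 = 0.01904
  Plant E: 0.14 × 0.017 = 0.00238
  Plant F: 0.14 × 0.296 = 0.04144
  Plant C: 0.15 × 0.091 = 0.01365
Sum = 0.09971.
P(Plant F | evidence) = 0.04144 / 0.09971 ≈ 0.416.

0.416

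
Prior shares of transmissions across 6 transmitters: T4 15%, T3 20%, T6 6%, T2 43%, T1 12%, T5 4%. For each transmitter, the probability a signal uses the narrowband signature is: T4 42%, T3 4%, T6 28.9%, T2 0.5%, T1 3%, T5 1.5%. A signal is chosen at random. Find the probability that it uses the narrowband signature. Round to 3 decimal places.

Unnormalized posteriors (prior × likelihood):
  T4: 0.15 × 0.42 = 0.063
  T3: 0.2 × 0.04 = 0.008
  T6: 0.06 × 0.289 = 0.01734
  T2: 0.43 × 0.005 = 0.00215
  T1: 0.12 × 0.03 = 0.0036
  T5: 0.04 × 0.015 = 0.0006
P(narrowband) = 0.063 + 0.008 + 0.01734 + 0.00215 + 0.0036 + 0.0006 = 0.09469 → 0.095.

0.095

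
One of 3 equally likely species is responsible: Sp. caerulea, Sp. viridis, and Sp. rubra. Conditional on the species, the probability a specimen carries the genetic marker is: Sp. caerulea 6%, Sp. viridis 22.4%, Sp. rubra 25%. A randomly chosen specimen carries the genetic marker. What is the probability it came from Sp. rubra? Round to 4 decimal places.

Since the prior is uniform, the posterior is proportional to the likelihood:
  Sp. caerulea: 0.06
  Sp. viridis: 0.224
  Sp. rubra: 0.25
Normalizing constant = 0.534.
P(Sp. rubra | evidence) = 0.25 / 0.534 ≈ 0.4682.

0.4682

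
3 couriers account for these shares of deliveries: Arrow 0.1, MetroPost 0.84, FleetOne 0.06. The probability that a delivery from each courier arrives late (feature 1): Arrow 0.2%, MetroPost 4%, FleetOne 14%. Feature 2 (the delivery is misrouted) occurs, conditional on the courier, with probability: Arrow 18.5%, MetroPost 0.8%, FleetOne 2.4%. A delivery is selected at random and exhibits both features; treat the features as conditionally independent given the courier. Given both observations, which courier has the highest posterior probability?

By Bayes' rule, posterior ∝ prior × likelihood:
  Arrow: 0.1 × 0.002 × 0.185 = 0.000037
  MetroPost: 0.84 × 0.04 × 0.008 = 0.0002688
  FleetOne: 0.06 × 0.14 × 0.024 = 0.0002016
Normalizing constant = 0.0005074.
Largest term belongs to MetroPost, so MetroPost is most probable.

MetroPost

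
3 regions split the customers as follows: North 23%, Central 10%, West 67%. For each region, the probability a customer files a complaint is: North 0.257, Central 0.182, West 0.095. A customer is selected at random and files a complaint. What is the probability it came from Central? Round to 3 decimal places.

0.129

By Bayes' rule, posterior ∝ prior × likelihood:
  North: 0.23 × 0.257 = 0.05911
  Central: 0.1 × 0.182 = 0.0182
  West: 0.67 × 0.095 = 0.06365
Sum = 0.14096.
P(Central | evidence) = 0.0182 / 0.14096 ≈ 0.129.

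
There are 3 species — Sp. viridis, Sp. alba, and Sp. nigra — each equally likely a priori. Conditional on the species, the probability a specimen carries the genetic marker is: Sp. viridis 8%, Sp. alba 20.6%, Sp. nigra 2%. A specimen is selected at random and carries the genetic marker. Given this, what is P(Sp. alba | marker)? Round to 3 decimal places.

Since the prior is uniform, the posterior is proportional to the likelihood:
  Sp. viridis: 0.08
  Sp. alba: 0.206
  Sp. nigra: 0.02
Normalizing constant = 0.306.
P(Sp. alba | evidence) = 0.206 / 0.306 ≈ 0.673.

0.673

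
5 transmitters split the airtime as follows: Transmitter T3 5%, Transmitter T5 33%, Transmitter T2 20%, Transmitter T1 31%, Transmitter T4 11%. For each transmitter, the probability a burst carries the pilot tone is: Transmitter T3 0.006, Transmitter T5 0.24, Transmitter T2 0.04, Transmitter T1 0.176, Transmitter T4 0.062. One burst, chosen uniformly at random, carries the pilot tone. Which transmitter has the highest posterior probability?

By Bayes' rule, posterior ∝ prior × likelihood:
  Transmitter T3: 0.05 × 0.006 = 0.0003
  Transmitter T5: 0.33 × 0.24 = 0.0792
  Transmitter T2: 0.2 × 0.04 = 0.008
  Transmitter T1: 0.31 × 0.176 = 0.05456
  Transmitter T4: 0.11 × 0.062 = 0.00682
Sum = 0.14888.
Largest term belongs to Transmitter T5, so Transmitter T5 is most probable.

Transmitter T5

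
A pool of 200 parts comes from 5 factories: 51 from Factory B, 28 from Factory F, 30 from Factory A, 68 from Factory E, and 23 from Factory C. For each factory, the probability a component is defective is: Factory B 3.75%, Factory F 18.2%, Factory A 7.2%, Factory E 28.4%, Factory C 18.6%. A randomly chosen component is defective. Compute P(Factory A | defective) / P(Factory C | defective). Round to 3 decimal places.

Prior × likelihood for each hypothesis:
  Factory B: 0.255 × 0.0375 = 0.0095625
  Factory F: 0.14 × 0.182 = 0.02548
  Factory A: 0.15 × 0.072 = 0.0108
  Factory E: 0.34 × 0.284 = 0.09656
  Factory C: 0.115 × 0.186 = 0.02139
Total = 0.1637925.
The ratio is 0.0108 / 0.02139 (the normalizer cancels) = 0.505.

0.505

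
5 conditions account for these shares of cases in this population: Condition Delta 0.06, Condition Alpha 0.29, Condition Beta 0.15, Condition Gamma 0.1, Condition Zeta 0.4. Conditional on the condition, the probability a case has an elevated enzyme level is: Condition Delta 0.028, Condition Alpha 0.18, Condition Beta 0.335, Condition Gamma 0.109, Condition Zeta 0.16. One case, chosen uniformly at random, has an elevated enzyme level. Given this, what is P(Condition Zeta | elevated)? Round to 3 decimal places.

0.357

Unnormalized posteriors (prior × likelihood):
  Condition Delta: 0.06 × 0.028 = 0.00168
  Condition Alpha: 0.29 × 0.18 = 0.0522
  Condition Beta: 0.15 × 0.335 = 0.05025
  Condition Gamma: 0.1 × 0.109 = 0.0109
  Condition Zeta: 0.4 × 0.16 = 0.064
Total = 0.17903.
P(Condition Zeta | evidence) = 0.064 / 0.17903 ≈ 0.357.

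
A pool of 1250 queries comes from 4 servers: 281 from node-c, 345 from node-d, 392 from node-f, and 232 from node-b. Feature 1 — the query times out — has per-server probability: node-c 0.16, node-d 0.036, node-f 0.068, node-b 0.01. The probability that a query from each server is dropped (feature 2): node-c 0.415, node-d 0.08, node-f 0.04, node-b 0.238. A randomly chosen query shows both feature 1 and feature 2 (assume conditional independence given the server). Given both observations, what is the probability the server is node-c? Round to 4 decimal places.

0.8772

Unnormalized posteriors (prior × likelihood):
  node-c: 0.2248 × 0.16 × 0.415 = 0.01492672
  node-d: 0.276 × 0.036 × 0.08 = 0.00079488
  node-f: 0.3136 × 0.068 × 0.04 = 0.000852992
  node-b: 0.1856 × 0.01 × 0.238 = 0.000441728
Normalizing constant = 0.01701632.
P(node-c | evidence) = 0.01492672 / 0.01701632 ≈ 0.8772.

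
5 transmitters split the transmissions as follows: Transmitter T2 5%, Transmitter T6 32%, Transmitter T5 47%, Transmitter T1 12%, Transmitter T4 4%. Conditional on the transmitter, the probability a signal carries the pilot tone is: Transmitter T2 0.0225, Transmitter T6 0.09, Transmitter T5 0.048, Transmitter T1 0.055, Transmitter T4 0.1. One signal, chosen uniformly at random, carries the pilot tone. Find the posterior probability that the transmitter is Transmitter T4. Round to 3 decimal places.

0.063

Unnormalized posteriors (prior × likelihood):
  Transmitter T2: 0.05 × 0.0225 = 0.001125
  Transmitter T6: 0.32 × 0.09 = 0.0288
  Transmitter T5: 0.47 × 0.048 = 0.02256
  Transmitter T1: 0.12 × 0.055 = 0.0066
  Transmitter T4: 0.04 × 0.1 = 0.004
Sum = 0.063085.
P(Transmitter T4 | evidence) = 0.004 / 0.063085 ≈ 0.063.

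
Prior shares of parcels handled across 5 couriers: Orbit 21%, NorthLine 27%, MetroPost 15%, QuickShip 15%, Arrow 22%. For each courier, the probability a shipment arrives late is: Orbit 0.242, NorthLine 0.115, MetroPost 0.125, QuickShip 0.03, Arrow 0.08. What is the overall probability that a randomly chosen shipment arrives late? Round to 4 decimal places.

0.1227

Unnormalized posteriors (prior × likelihood):
  Orbit: 0.21 × 0.242 = 0.05082
  NorthLine: 0.27 × 0.115 = 0.03105
  MetroPost: 0.15 × 0.125 = 0.01875
  QuickShip: 0.15 × 0.03 = 0.0045
  Arrow: 0.22 × 0.08 = 0.0176
P(late) = 0.05082 + 0.03105 + 0.01875 + 0.0045 + 0.0176 = 0.12272 → 0.1227.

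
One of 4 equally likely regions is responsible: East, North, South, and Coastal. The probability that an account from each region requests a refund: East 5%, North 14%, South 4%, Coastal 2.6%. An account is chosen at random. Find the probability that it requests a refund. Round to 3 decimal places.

With a uniform prior (1/4 each), posterior ∝ likelihood:
  East: 0.05
  North: 0.14
  South: 0.04
  Coastal: 0.026
P(refund) = (1/4) × (0.05 + 0.14 + 0.04 + 0.026) = 0.256/4 ≈ 0.064.

0.064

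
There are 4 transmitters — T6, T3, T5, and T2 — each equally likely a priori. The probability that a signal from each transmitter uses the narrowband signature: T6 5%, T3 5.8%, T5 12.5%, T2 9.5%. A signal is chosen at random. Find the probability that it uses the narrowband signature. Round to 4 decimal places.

With a uniform prior (1/4 each), posterior ∝ likelihood:
  T6: 0.05
  T3: 0.058
  T5: 0.125
  T2: 0.095
P(narrowband) = (1/4) × (0.05 + 0.058 + 0.125 + 0.095) = 0.328/4 ≈ 0.0820.

0.0820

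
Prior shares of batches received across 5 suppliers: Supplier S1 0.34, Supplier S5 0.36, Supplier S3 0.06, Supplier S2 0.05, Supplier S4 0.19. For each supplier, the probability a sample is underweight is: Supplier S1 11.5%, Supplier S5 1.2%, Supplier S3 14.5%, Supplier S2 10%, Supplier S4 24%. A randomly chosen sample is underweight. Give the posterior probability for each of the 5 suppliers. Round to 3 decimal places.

By Bayes' rule, posterior ∝ prior × likelihood:
  Supplier S1: 0.34 × 0.115 = 0.0391
  Supplier S5: 0.36 × 0.012 = 0.00432
  Supplier S3: 0.06 × 0.145 = 0.0087
  Supplier S2: 0.05 × 0.1 = 0.005
  Supplier S4: 0.19 × 0.24 = 0.0456
Total = 0.10272.
P(Supplier S1 | underweight) = 0.0391/0.10272 ≈ 0.381
P(Supplier S5 | underweight) = 0.00432/0.10272 ≈ 0.042
P(Supplier S3 | underweight) = 0.0087/0.10272 ≈ 0.085
P(Supplier S2 | underweight) = 0.005/0.10272 ≈ 0.049
P(Supplier S4 | underweight) = 0.0456/0.10272 ≈ 0.444

Supplier S1 0.381, Supplier S5 0.042, Supplier S3 0.085, Supplier S2 0.049, Supplier S4 0.444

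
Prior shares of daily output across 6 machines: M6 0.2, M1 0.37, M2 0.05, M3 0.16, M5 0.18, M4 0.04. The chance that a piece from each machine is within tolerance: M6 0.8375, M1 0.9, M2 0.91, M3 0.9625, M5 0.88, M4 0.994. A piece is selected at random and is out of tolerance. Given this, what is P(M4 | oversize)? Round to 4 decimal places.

0.0024

Taking complements, P(oversize | each) = M6 0.1625, M1 0.1, M2 0.09, M3 0.0375, M5 0.12, M4 0.006.
Prior × likelihood for each hypothesis:
  M6: 0.2 × 0.1625 = 0.0325
  M1: 0.37 × 0.1 = 0.037
  M2: 0.05 × 0.09 = 0.0045
  M3: 0.16 × 0.0375 = 0.006
  M5: 0.18 × 0.12 = 0.0216
  M4: 0.04 × 0.006 = 0.00024
Total = 0.10184.
P(M4 | evidence) = 0.00024 / 0.10184 ≈ 0.0024.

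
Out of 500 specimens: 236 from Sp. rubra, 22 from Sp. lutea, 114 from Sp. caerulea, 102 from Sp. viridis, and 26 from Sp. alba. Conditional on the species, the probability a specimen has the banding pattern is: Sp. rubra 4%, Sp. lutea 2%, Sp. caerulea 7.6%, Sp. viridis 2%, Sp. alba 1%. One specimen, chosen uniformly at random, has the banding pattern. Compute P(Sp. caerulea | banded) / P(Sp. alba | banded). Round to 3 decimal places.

Compute prior × likelihood for every hypothesis:
  Sp. rubra: 0.472 × 0.04 = 0.01888
  Sp. lutea: 0.044 × 0.02 = 0.00088
  Sp. caerulea: 0.228 × 0.076 = 0.017328
  Sp. viridis: 0.204 × 0.02 = 0.00408
  Sp. alba: 0.052 × 0.01 = 0.00052
Sum = 0.041688.
The ratio is 0.017328 / 0.00052 (the normalizer cancels) = 33.323.

33.323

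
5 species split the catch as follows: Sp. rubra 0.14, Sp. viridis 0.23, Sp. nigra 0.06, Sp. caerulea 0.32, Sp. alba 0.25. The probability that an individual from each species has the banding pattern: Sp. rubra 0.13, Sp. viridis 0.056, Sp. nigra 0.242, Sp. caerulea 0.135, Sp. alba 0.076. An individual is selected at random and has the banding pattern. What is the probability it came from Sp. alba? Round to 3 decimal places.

0.176

Prior × likelihood for each hypothesis:
  Sp. rubra: 0.14 × 0.13 = 0.0182
  Sp. viridis: 0.23 × 0.056 = 0.01288
  Sp. nigra: 0.06 × 0.242 = 0.01452
  Sp. caerulea: 0.32 × 0.135 = 0.0432
  Sp. alba: 0.25 × 0.076 = 0.019
Sum = 0.1078.
P(Sp. alba | evidence) = 0.019 / 0.1078 ≈ 0.176.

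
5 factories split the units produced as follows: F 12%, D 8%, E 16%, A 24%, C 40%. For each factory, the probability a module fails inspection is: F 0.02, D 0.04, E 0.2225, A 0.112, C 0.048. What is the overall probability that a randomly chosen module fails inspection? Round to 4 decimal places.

Prior × likelihood for each hypothesis:
  F: 0.12 × 0.02 = 0.0024
  D: 0.08 × 0.04 = 0.0032
  E: 0.16 × 0.2225 = 0.0356
  A: 0.24 × 0.112 = 0.02688
  C: 0.4 × 0.048 = 0.0192
P(nonconforming) = 0.0024 + 0.0032 + 0.0356 + 0.02688 + 0.0192 = 0.08728 → 0.0873.

0.0873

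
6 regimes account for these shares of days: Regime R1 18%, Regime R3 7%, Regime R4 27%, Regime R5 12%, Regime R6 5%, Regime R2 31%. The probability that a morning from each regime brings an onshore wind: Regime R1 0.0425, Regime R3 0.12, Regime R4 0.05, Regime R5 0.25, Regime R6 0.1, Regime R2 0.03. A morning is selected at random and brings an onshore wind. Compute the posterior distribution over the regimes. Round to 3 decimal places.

Compute prior × likelihood for every hypothesis:
  Regime R1: 0.18 × 0.0425 = 0.00765
  Regime R3: 0.07 × 0.12 = 0.0084
  Regime R4: 0.27 × 0.05 = 0.0135
  Regime R5: 0.12 × 0.25 = 0.03
  Regime R6: 0.05 × 0.1 = 0.005
  Regime R2: 0.31 × 0.03 = 0.0093
Normalizing constant = 0.07385.
P(Regime R1 | onshore) = 0.00765/0.07385 ≈ 0.104
P(Regime R3 | onshore) = 0.0084/0.07385 ≈ 0.114
P(Regime R4 | onshore) = 0.0135/0.07385 ≈ 0.183
P(Regime R5 | onshore) = 0.03/0.07385 ≈ 0.406
P(Regime R6 | onshore) = 0.005/0.07385 ≈ 0.068
P(Regime R2 | onshore) = 0.0093/0.07385 ≈ 0.126
(Check: 0.104+0.114+0.183+0.406+0.068+0.126 = 1.001.)

Regime R1 0.104, Regime R3 0.114, Regime R4 0.183, Regime R5 0.406, Regime R6 0.068, Regime R2 0.126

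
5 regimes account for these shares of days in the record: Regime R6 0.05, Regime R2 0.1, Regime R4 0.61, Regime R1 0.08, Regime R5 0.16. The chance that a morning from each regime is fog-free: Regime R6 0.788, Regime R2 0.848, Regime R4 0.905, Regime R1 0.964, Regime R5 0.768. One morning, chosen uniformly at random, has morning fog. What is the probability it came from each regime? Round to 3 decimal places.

Taking complements, P(fog | each) = Regime R6 0.212, Regime R2 0.152, Regime R4 0.095, Regime R1 0.036, Regime R5 0.232.
By Bayes' rule, posterior ∝ prior × likelihood:
  Regime R6: 0.05 × 0.212 = 0.0106
  Regime R2: 0.1 × 0.152 = 0.0152
  Regime R4: 0.61 × 0.095 = 0.05795
  Regime R1: 0.08 × 0.036 = 0.00288
  Regime R5: 0.16 × 0.232 = 0.03712
Total = 0.12375.
P(Regime R6 | fog) = 0.0106/0.12375 ≈ 0.086
P(Regime R2 | fog) = 0.0152/0.12375 ≈ 0.123
P(Regime R4 | fog) = 0.05795/0.12375 ≈ 0.468
P(Regime R1 | fog) = 0.00288/0.12375 ≈ 0.023
P(Regime R5 | fog) = 0.03712/0.12375 ≈ 0.300
(Check: 0.086+0.123+0.468+0.023+0.300 = 1.000.)

Regime R6 0.086, Regime R2 0.123, Regime R4 0.468, Regime R1 0.023, Regime R5 0.300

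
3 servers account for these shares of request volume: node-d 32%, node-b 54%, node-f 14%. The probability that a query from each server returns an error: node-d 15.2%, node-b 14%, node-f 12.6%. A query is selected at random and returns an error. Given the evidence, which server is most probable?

By Bayes' rule, posterior ∝ prior × likelihood:
  node-d: 0.32 × 0.152 = 0.04864
  node-b: 0.54 × 0.14 = 0.0756
  node-f: 0.14 × 0.126 = 0.01764
Total = 0.14188.
Largest term belongs to node-b, so node-b is most probable.

node-b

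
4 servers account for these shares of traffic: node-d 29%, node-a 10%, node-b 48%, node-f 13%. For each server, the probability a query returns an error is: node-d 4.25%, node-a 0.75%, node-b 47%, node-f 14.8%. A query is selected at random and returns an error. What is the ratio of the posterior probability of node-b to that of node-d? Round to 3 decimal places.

18.304

Compute prior × likelihood for every hypothesis:
  node-d: 0.29 × 0.0425 = 0.012325
  node-a: 0.1 × 0.0075 = 0.00075
  node-b: 0.48 × 0.47 = 0.2256
  node-f: 0.13 × 0.148 = 0.01924
Sum = 0.257915.
The ratio is 0.2256 / 0.012325 (the normalizer cancels) = 18.304.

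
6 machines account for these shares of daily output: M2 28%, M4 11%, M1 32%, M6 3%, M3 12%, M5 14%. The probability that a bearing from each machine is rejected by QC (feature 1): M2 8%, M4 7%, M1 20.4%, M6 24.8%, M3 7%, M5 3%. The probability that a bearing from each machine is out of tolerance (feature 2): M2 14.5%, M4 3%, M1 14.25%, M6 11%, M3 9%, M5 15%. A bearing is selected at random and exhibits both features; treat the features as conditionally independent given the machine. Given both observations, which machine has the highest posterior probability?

M1

Compute prior × likelihood for every hypothesis:
  M2: 0.28 × 0.08 × 0.145 = 0.003248
  M4: 0.11 × 0.07 × 0.03 = 0.000231
  M1: 0.32 × 0.204 × 0.1425 = 0.0093024
  M6: 0.03 × 0.248 × 0.11 = 0.0008184
  M3: 0.12 × 0.07 × 0.09 = 0.000756
  M5: 0.14 × 0.03 × 0.15 = 0.00063
Normalizing constant = 0.0149858.
Largest term belongs to M1, so M1 is most probable.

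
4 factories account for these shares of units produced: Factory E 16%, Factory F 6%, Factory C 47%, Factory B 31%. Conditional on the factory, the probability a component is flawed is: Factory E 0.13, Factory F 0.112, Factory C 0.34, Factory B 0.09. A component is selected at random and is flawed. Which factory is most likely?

By Bayes' rule, posterior ∝ prior × likelihood:
  Factory E: 0.16 × 0.13 = 0.0208
  Factory F: 0.06 × 0.112 = 0.00672
  Factory C: 0.47 × 0.34 = 0.1598
  Factory B: 0.31 × 0.09 = 0.0279
Normalizing constant = 0.21522.
Largest term belongs to Factory C, so Factory C is most probable.

Factory C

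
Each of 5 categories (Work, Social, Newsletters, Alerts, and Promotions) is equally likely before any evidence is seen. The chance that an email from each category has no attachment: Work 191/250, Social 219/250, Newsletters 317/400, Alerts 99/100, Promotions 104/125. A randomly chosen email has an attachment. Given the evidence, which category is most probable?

Work

Taking complements, P(attachment | each) = Work 0.236, Social 0.124, Newsletters 0.2075, Alerts 0.01, Promotions 0.168.
With a uniform prior (1/5 each), posterior ∝ likelihood:
  Work: 0.236
  Social: 0.124
  Newsletters: 0.2075
  Alerts: 0.01
  Promotions: 0.168
Sum = 0.7455.
Largest term belongs to Work, so Work is most probable.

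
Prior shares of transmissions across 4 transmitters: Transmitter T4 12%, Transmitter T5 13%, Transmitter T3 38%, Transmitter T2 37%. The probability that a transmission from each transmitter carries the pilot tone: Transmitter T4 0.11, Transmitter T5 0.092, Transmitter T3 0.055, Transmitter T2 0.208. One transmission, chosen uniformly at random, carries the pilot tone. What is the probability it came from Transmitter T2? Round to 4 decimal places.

0.6256

By Bayes' rule, posterior ∝ prior × likelihood:
  Transmitter T4: 0.12 × 0.11 = 0.0132
  Transmitter T5: 0.13 × 0.092 = 0.01196
  Transmitter T3: 0.38 × 0.055 = 0.0209
  Transmitter T2: 0.37 × 0.208 = 0.07696
Total = 0.12302.
P(Transmitter T2 | evidence) = 0.07696 / 0.12302 ≈ 0.6256.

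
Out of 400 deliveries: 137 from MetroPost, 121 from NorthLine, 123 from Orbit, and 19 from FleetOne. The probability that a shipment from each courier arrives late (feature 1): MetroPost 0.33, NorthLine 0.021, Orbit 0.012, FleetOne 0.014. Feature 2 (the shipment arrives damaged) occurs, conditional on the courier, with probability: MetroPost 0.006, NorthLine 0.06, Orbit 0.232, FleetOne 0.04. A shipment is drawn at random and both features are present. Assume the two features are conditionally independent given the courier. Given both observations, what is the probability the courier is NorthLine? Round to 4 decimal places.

By Bayes' rule, posterior ∝ prior × likelihood:
  MetroPost: 0.3425 × 0.33 × 0.006 = 0.00067815
  NorthLine: 0.3025 × 0.021 × 0.06 = 0.00038115
  Orbit: 0.3075 × 0.012 × 0.232 = 0.00085608
  FleetOne: 0.0475 × 0.014 × 0.04 = 0.0000266
Total = 0.00194198.
P(NorthLine | evidence) = 0.00038115 / 0.00194198 ≈ 0.1963.

0.1963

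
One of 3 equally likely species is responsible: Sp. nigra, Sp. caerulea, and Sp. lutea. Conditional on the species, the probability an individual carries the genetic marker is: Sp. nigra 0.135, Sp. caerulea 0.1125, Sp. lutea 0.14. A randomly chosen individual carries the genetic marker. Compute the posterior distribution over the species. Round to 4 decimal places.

Sp. nigra 0.3484, Sp. caerulea 0.2903, Sp. lutea 0.3613

With a uniform prior (1/3 each), posterior ∝ likelihood:
  Sp. nigra: 0.135
  Sp. caerulea: 0.1125
  Sp. lutea: 0.14
Normalizing constant = 0.3875.
P(Sp. nigra | marker) = 0.135/0.3875 ≈ 0.3484
P(Sp. caerulea | marker) = 0.1125/0.3875 ≈ 0.2903
P(Sp. lutea | marker) = 0.14/0.3875 ≈ 0.3613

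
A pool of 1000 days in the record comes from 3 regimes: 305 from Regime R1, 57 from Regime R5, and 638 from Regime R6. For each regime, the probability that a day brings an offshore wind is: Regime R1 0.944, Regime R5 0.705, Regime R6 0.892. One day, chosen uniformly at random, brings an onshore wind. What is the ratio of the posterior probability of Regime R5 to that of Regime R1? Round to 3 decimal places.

0.984

Taking complements, P(onshore | each) = Regime R1 0.056, Regime R5 0.295, Regime R6 0.108.
Prior × likelihood for each hypothesis:
  Regime R1: 0.305 × 0.056 = 0.01708
  Regime R5: 0.057 × 0.295 = 0.016815
  Regime R6: 0.638 × 0.108 = 0.068904
Normalizing constant = 0.102799.
The ratio is 0.016815 / 0.01708 (the normalizer cancels) = 0.984.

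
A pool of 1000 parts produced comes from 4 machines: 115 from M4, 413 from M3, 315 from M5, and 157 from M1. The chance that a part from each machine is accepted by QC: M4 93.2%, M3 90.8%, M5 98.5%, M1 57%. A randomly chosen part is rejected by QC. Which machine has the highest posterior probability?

Taking complements, P(rejected | each) = M4 0.068, M3 0.092, M5 0.015, M1 0.43.
By Bayes' rule, posterior ∝ prior × likelihood:
  M4: 0.115 × 0.068 = 0.00782
  M3: 0.413 × 0.092 = 0.037996
  M5: 0.315 × 0.015 = 0.004725
  M1: 0.157 × 0.43 = 0.06751
Normalizing constant = 0.118051.
Largest term belongs to M1, so M1 is most probable.

M1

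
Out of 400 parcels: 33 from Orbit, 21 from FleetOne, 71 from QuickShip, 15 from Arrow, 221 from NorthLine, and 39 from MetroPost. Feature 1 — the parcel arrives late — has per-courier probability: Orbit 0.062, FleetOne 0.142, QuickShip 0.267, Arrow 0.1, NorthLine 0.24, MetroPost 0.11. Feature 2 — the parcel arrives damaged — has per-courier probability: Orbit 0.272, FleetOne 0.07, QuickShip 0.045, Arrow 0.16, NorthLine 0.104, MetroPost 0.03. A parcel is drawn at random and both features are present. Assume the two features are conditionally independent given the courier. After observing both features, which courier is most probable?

NorthLine

Compute prior × likelihood for every hypothesis:
  Orbit: 0.0825 × 0.062 × 0.272 = 0.00139128
  FleetOne: 0.0525 × 0.142 × 0.07 = 0.00052185
  QuickShip: 0.1775 × 0.267 × 0.045 = 0.0021326625
  Arrow: 0.0375 × 0.1 × 0.16 = 0.0006
  NorthLine: 0.5525 × 0.24 × 0.104 = 0.0137904
  MetroPost: 0.0975 × 0.11 × 0.03 = 0.00032175
Sum = 0.0187579425.
Largest term belongs to NorthLine, so NorthLine is most probable.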